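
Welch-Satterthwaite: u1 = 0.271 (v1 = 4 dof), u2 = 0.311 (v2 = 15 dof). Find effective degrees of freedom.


uc = sqrt(u1^2 + u2^2) = sqrt(0.271^2 + 0.311^2) = 0.41250697
v_eff = uc^4 / (u1^4/v1 + u2^4/v2)
= 0.41250697^4 / (0.271^4/4 + 0.311^4/15)
= 0.028955106 / 0.0019720586
v_eff = 14.6827

14.6827


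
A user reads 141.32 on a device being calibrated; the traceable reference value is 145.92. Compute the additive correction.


Correction = standard - reading
= 145.92 - 141.32
= 4.6000

4.6000


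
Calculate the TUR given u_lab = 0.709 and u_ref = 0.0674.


TUR = u_lab / u_ref
= 0.709 / 0.0674
= 10.5193

10.5193


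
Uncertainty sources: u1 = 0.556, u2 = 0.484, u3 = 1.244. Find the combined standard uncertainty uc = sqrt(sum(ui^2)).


uc = sqrt(0.556^2 + 0.484^2 + 1.244^2)
uc = sqrt(2.090928)
uc = 1.4460

1.4460


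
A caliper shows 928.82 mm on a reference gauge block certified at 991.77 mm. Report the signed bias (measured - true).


Systematic error = measured - true
= 928.82 - 991.77
= -62.9500

-62.9500


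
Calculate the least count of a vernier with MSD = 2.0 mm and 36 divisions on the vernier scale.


LC = MSD / n_div
= 2.0 / 36
= 0.0556

0.0556


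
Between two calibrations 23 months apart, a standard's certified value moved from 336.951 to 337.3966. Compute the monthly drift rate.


rate = (v2 - v1) / months
= (337.3966 - 336.951) / 23
= 0.4456 / 23
= 0.0194

0.0194


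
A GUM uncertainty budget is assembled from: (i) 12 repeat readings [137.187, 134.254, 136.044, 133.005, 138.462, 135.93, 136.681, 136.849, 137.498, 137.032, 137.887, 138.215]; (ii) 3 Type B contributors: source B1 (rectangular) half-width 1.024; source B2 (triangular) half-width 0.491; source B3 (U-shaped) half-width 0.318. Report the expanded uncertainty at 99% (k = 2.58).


mean = (137.187 + 134.254 + 136.044 + 133.005 + 138.462 + 135.93 + 136.681 + 136.849 + 137.498 + 137.032 + 137.887 + 138.215) / 12 = 136.587
s = sqrt(sum((x - mean)^2)/(n-1)) = 1.6045828
u_A = s / sqrt(n) = 1.6045828 / sqrt(12) = 0.46320316
u_B1 = 1.024 / sqrt(3) = 0.59120668
u_B2 = 0.491 / sqrt(6) = 0.20044991
u_B3 = 0.318 / sqrt(2) = 0.22485996
uc = sqrt(0.46320316^2 + 0.59120668^2 + 0.20044991^2 + 0.22485996^2) = 0.80921238
U = k * uc = 2.58 * 0.80921238
U = 2.0878

2.0878


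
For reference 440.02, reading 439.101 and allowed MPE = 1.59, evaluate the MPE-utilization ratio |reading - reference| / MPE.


e = indication - reference = 439.101 - 440.02 = -0.9190
|e| = 0.9190
ratio = |e| / MPE = 0.9190 / 1.59
ratio = 0.5780

0.5780


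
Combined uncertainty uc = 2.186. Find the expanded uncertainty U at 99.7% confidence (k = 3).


U = k * uc
U = 3 * 2.186
U = 6.5580

6.5580


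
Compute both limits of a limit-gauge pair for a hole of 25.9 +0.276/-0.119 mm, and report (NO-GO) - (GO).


GO = nominal - lower_tol (smallest hole = maximum material condition)
GO = 25.9 - 0.119 = 25.781
NO-GO = nominal + upper_tol (largest hole = least material condition)
NO-GO = 25.9 + 0.276 = 26.176
spread = NO-GO - GO = 26.176 - 25.781 = 0.3950

0.3950


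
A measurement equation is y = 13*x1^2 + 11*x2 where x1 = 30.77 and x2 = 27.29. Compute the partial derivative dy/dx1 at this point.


y = 13*x1^2 + 11*x2
dy/dx1 = 2*13*x1
Evaluate at x1 = 30.77: c1 = 26 * 30.77
c1 = 800.0200

800.0200


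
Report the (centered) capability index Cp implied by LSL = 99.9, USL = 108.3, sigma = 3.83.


Cp = (USL - LSL) / (6 * sigma)
= (108.3 - 99.9) / (6 * 3.83)
= 8.4000 / 22.9800
= 0.3655

0.3655


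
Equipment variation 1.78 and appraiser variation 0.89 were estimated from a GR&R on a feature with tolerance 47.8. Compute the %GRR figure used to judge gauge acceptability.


GRR = sqrt(EV^2 + AV^2) = sqrt(1.78^2 + 0.89^2) = 1.9901005
%GRR = GRR / tol * 100 = 1.9901005 / 47.8 * 100
%GRR = 4.1634

4.1634


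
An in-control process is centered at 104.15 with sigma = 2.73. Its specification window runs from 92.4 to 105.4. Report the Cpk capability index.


Cpu = (USL - mean) / (3*sigma) = (105.4 - 104.15) / (3*2.73) = 0.1526
Cpl = (mean - LSL) / (3*sigma) = (104.15 - 92.4) / (3*2.73) = 1.4347
Cpk = min(Cpu, Cpl) = 0.1526

0.1526


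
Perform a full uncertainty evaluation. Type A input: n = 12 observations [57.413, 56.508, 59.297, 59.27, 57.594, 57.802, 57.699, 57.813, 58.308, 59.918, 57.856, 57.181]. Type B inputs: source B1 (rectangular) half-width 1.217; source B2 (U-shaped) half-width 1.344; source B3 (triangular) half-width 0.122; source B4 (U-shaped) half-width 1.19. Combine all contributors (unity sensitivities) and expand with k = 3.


mean = (57.413 + 56.508 + 59.297 + 59.27 + 57.594 + 57.802 + 57.699 + 57.813 + 58.308 + 59.918 + 57.856 + 57.181) / 12 = 58.05491667
s = sqrt(sum((x - mean)^2)/(n-1)) = 0.98277191
u_A = s / sqrt(n) = 0.98277191 / sqrt(12) = 0.28370181
u_B1 = 1.217 / sqrt(3) = 0.70263528
u_B2 = 1.344 / sqrt(2) = 0.95035151
u_B3 = 0.122 / sqrt(6) = 0.049806291
u_B4 = 1.19 / sqrt(2) = 0.84145707
uc = sqrt(0.28370181^2 + 0.70263528^2 + 0.95035151^2 + 0.049806291^2 + 0.84145707^2) = 1.479149
U = k * uc = 3 * 1.479149
U = 4.4374

4.4374


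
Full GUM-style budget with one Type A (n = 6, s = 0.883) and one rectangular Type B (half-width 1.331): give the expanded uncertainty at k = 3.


u_A = s / sqrt(n) = 0.883 / sqrt(6) = 0.36048324
u_B = half_width / sqrt(3) = 1.331 / sqrt(3) = 0.76845321
uc = sqrt(u_A^2 + u_B^2) = sqrt(0.36048324^2 + 0.76845321^2) = 0.84880416
U = k * uc = 3 * 0.84880416
U = 2.5464

2.5464


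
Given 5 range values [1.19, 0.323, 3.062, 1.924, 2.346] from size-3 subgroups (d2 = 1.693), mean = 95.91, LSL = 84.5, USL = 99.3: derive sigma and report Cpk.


R_bar = (1.19 + 0.323 + 3.062 + 1.924 + 2.346) / 5 = 1.769
sigma = R_bar / d2 = 1.769 / 1.693 = 1.0448907
Cp = (USL - LSL)/(6*sigma) = (99.3 - 84.5)/(6*1.0448907) = 2.3607
Cpu = (99.3 - 95.91)/(3*1.0448907) = 1.0815
Cpl = (95.91 - 84.5)/(3*1.0448907) = 3.6399
Cpk = min(Cpu, Cpl) = 1.0815

1.0815


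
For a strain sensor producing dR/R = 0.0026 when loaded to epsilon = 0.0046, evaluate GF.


GF = (dR/R) / epsilon
= 0.0026 / 0.0046
= 0.5652

0.5652


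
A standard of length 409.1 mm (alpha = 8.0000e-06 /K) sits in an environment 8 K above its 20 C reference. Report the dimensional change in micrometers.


dL = L * alpha * dT
= 409.1 * 8.0000e-06 * 8
= 0.0261824 mm
dL_um = 0.0261824 * 1000 = 26.1824 um

26.1824


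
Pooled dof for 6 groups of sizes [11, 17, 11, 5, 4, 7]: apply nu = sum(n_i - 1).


nu = sum_i (n_i - 1)
nu = ((11 - 1) + (17 - 1) + (11 - 1) + (5 - 1) + (4 - 1) + (7 - 1))
nu = 10 + 16 + 10 + 4 + 3 + 6
nu = 49

49


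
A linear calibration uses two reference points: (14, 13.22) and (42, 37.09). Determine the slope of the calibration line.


slope = (y2 - y1) / (x2 - x1)
= (37.09 - 13.22) / (42 - 14)
= 23.8700 / 28
= 0.8525

0.8525


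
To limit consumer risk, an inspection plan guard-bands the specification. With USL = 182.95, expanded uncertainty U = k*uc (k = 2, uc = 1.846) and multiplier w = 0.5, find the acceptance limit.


U = k * uc = 2 * 1.846 = 3.692
guard band g = w * U = 0.5 * 3.692 = 1.846
AL = USL - g = 182.95 - 1.846
AL = 181.1040

181.1040


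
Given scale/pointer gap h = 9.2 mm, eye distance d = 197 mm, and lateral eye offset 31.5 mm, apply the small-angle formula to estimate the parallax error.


error = h * offset / d
= 9.2 * 31.5 / 197
= 1.4711

1.4711


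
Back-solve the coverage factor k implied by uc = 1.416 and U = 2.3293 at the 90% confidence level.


k = U / uc
k = 2.3293 / 1.416
k = 1.645

1.645


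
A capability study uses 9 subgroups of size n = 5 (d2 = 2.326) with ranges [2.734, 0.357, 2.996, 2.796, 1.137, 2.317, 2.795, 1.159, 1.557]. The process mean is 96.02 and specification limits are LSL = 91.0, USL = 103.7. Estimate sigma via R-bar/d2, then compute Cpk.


R_bar = (2.734 + 0.357 + 2.996 + 2.796 + 1.137 + 2.317 + 2.795 + 1.159 + 1.557) / 9 = 1.9831111
sigma = R_bar / d2 = 1.9831111 / 2.326 = 0.85258431
Cp = (USL - LSL)/(6*sigma) = (103.7 - 91.0)/(6*0.85258431) = 2.4826
Cpu = (103.7 - 96.02)/(3*0.85258431) = 3.0026
Cpl = (96.02 - 91.0)/(3*0.85258431) = 1.9627
Cpk = min(Cpu, Cpl) = 1.9627

1.9627


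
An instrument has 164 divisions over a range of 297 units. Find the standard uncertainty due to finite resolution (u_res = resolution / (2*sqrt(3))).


resolution = range / divisions
resolution = 297 / 164 = 1.8109756
u_res = resolution / (2*sqrt(3))
u_res = 1.8109756 / 3.4641016
u_res = 0.5228

0.5228


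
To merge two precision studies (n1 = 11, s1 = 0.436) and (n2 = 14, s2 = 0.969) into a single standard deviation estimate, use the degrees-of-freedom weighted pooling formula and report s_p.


s_p = sqrt(((n1-1)*s1^2 + (n2-1)*s2^2) / (n1+n2-2))
numerator = (11-1)*0.436^2 + (14-1)*0.969^2 = 1.90096 + 12.206493 = 14.107453
denominator = 11 + 14 - 2 = 23
s_p^2 = 14.107453 / 23 = 0.61336752
s_p = sqrt(0.61336752) = 0.7832

0.7832


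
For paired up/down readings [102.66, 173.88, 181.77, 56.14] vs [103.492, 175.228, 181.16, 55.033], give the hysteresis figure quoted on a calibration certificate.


|102.66 - 103.492| = 0.8320
|173.88 - 175.228| = 1.3480
|181.77 - 181.16| = 0.6100
|56.14 - 55.033| = 1.1070
hysteresis = max(diffs) = 1.3480

1.3480


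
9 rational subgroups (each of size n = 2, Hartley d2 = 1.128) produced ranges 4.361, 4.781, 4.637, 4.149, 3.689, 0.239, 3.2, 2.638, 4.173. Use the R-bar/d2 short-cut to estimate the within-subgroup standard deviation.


R_bar = (4.361 + 4.781 + 4.637 + 4.149 + 3.689 + 0.239 + 3.2 + 2.638 + 4.173) / 9
R_bar = 31.867 / 9 = 3.5407778
sigma_hat = R_bar / d2 = 3.5407778 / 1.128 = 3.1390

3.1390


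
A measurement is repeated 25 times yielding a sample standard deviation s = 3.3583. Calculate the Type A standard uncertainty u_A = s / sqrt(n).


u_A = s / sqrt(n)
u_A = 3.3583 / sqrt(25)
u_A = 3.3583 / 5
u_A = 0.6717

0.6717


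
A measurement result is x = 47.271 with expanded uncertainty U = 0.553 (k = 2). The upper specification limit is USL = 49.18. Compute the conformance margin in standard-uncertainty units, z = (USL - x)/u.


u = U / k = 0.553 / 2 = 0.2765
margin = |USL - x| = |49.18 - 47.271| = 1.909
z = margin / u = 1.909 / 0.2765
z = 6.9042

6.9042


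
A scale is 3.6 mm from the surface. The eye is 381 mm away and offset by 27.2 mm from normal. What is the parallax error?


error = h * offset / d
= 3.6 * 27.2 / 381
= 0.2570

0.2570


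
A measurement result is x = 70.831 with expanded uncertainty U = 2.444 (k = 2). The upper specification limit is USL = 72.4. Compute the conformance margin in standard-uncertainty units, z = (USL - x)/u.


u = U / k = 2.444 / 2 = 1.222
margin = |USL - x| = |72.4 - 70.831| = 1.569
z = margin / u = 1.569 / 1.222
z = 1.2840

1.2840


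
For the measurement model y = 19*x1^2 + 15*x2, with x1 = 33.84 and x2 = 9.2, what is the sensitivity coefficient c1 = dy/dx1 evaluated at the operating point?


y = 19*x1^2 + 15*x2
dy/dx1 = 2*19*x1
Evaluate at x1 = 33.84: c1 = 38 * 33.84
c1 = 1285.9200

1285.9200


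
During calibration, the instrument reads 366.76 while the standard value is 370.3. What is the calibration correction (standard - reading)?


Correction = standard - reading
= 370.3 - 366.76
= 3.5400

3.5400


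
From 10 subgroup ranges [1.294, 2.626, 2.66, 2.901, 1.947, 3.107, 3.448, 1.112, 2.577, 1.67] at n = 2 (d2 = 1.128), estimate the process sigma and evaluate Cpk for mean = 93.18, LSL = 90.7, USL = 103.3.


R_bar = (1.294 + 2.626 + 2.66 + 2.901 + 1.947 + 3.107 + 3.448 + 1.112 + 2.577 + 1.67) / 10 = 2.3342
sigma = R_bar / d2 = 2.3342 / 1.128 = 2.0693262
Cp = (USL - LSL)/(6*sigma) = (103.3 - 90.7)/(6*2.0693262) = 1.0148
Cpu = (103.3 - 93.18)/(3*2.0693262) = 1.6302
Cpl = (93.18 - 90.7)/(3*2.0693262) = 0.3995
Cpk = min(Cpu, Cpl) = 0.3995

0.3995


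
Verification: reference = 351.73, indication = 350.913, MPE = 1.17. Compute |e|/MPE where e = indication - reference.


e = indication - reference = 350.913 - 351.73 = -0.8170
|e| = 0.8170
ratio = |e| / MPE = 0.8170 / 1.17
ratio = 0.6983

0.6983


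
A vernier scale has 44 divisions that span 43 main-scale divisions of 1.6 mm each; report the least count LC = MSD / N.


LC = MSD / n_div
= 1.6 / 44
= 0.0364

0.0364


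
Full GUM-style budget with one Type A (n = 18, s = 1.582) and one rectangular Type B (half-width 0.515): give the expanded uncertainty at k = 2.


u_A = s / sqrt(n) = 1.582 / sqrt(18) = 0.37288098
u_B = half_width / sqrt(3) = 0.515 / sqrt(3) = 0.29733539
uc = sqrt(u_A^2 + u_B^2) = sqrt(0.37288098^2 + 0.29733539^2) = 0.47691567
U = k * uc = 2 * 0.47691567
U = 0.9538

0.9538


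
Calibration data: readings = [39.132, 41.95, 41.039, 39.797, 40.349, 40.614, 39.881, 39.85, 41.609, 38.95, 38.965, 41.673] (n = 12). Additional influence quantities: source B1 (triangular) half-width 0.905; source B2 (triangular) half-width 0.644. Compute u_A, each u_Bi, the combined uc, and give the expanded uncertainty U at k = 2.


mean = (39.132 + 41.95 + 41.039 + 39.797 + 40.349 + 40.614 + 39.881 + 39.85 + 41.609 + 38.95 + 38.965 + 41.673) / 12 = 40.31741667
s = sqrt(sum((x - mean)^2)/(n-1)) = 1.0687549
u_A = s / sqrt(n) = 1.0687549 / sqrt(12) = 0.30852296
u_B1 = 0.905 / sqrt(6) = 0.3694647
u_B2 = 0.644 / sqrt(6) = 0.2629119
uc = sqrt(0.30852296^2 + 0.3694647^2 + 0.2629119^2) = 0.54846445
U = k * uc = 2 * 0.54846445
U = 1.0969

1.0969


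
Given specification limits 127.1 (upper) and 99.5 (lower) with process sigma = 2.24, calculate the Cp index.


Cp = (USL - LSL) / (6 * sigma)
= (127.1 - 99.5) / (6 * 2.24)
= 27.6000 / 13.4400
= 2.0536

2.0536


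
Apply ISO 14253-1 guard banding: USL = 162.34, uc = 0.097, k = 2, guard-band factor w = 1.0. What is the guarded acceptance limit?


U = k * uc = 2 * 0.097 = 0.194
guard band g = w * U = 1.0 * 0.194 = 0.194
AL = USL - g = 162.34 - 0.194
AL = 162.1460

162.1460


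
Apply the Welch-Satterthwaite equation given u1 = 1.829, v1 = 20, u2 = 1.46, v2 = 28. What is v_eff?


uc = sqrt(u1^2 + u2^2) = sqrt(1.829^2 + 1.46^2) = 2.3402652
v_eff = uc^4 / (u1^4/v1 + u2^4/v2)
= 2.3402652^4 / (1.829^4/20 + 1.46^4/28)
= 29.99579 / 0.72180753
v_eff = 41.5565

41.5565


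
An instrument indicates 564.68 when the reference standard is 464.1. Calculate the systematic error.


Systematic error = measured - true
= 564.68 - 464.1
= 100.5800

100.5800


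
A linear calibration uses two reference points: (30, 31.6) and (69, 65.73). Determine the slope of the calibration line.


slope = (y2 - y1) / (x2 - x1)
= (65.73 - 31.6) / (69 - 30)
= 34.1300 / 39
= 0.8751

0.8751


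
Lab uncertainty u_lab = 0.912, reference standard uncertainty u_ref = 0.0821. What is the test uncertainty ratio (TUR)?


TUR = u_lab / u_ref
= 0.912 / 0.0821
= 11.1084

11.1084


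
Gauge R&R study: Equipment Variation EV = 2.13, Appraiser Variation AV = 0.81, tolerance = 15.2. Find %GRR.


GRR = sqrt(EV^2 + AV^2) = sqrt(2.13^2 + 0.81^2) = 2.2788155
%GRR = GRR / tol * 100 = 2.2788155 / 15.2 * 100
%GRR = 14.9922

14.9922


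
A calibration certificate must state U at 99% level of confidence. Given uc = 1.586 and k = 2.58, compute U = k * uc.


U = k * uc
U = 2.58 * 1.586
U = 4.0919

4.0919


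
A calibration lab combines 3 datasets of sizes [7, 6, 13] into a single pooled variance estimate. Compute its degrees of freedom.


nu = sum_i (n_i - 1)
nu = ((7 - 1) + (6 - 1) + (13 - 1))
nu = 6 + 5 + 12
nu = 23

23


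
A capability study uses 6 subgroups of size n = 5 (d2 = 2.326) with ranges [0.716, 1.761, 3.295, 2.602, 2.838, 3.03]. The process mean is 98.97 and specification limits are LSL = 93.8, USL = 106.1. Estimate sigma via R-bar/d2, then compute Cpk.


R_bar = (0.716 + 1.761 + 3.295 + 2.602 + 2.838 + 3.03) / 6 = 2.3736667
sigma = R_bar / d2 = 2.3736667 / 2.326 = 1.020493
Cp = (USL - LSL)/(6*sigma) = (106.1 - 93.8)/(6*1.020493) = 2.0088
Cpu = (106.1 - 98.97)/(3*1.020493) = 2.3289
Cpl = (98.97 - 93.8)/(3*1.020493) = 1.6887
Cpk = min(Cpu, Cpl) = 1.6887

1.6887


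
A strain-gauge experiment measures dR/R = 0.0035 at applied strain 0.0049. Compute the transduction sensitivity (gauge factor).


GF = (dR/R) / epsilon
= 0.0035 / 0.0049
= 0.7143

0.7143


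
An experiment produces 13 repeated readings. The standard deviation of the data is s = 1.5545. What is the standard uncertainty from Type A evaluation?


u_A = s / sqrt(n)
u_A = 1.5545 / sqrt(13)
u_A = 1.5545 / 3.6055513
u_A = 0.4311

0.4311


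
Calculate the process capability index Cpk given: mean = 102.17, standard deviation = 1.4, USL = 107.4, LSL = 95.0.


Cpu = (USL - mean) / (3*sigma) = (107.4 - 102.17) / (3*1.4) = 1.2452
Cpl = (mean - LSL) / (3*sigma) = (102.17 - 95.0) / (3*1.4) = 1.7071
Cpk = min(Cpu, Cpl) = 1.2452

1.2452


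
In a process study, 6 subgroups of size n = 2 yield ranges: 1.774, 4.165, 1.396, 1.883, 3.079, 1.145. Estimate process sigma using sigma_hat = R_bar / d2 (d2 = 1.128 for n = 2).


R_bar = (1.774 + 4.165 + 1.396 + 1.883 + 3.079 + 1.145) / 6
R_bar = 13.442 / 6 = 2.2403333
sigma_hat = R_bar / d2 = 2.2403333 / 1.128 = 1.9861

1.9861


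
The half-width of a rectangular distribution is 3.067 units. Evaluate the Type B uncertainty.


u_B = half_width / sqrt(3)
u_B = 3.067 / 1.7320508
u_B = 1.7707

1.7707


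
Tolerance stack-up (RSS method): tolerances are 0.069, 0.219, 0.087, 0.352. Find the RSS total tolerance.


RSS = sqrt(0.069^2 + 0.219^2 + 0.087^2 + 0.352^2)
= sqrt(0.184195)
= 0.4292

0.4292


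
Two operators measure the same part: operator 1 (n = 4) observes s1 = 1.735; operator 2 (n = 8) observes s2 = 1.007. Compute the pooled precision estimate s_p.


s_p = sqrt(((n1-1)*s1^2 + (n2-1)*s2^2) / (n1+n2-2))
numerator = (4-1)*1.735^2 + (8-1)*1.007^2 = 9.030675 + 7.098343 = 16.129018
denominator = 4 + 8 - 2 = 10
s_p^2 = 16.129018 / 10 = 1.6129018
s_p = sqrt(1.6129018) = 1.2700

1.2700


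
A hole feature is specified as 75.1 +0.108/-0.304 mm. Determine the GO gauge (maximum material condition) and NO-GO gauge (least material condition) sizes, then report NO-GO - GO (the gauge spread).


GO = nominal - lower_tol (smallest hole = maximum material condition)
GO = 75.1 - 0.304 = 74.796
NO-GO = nominal + upper_tol (largest hole = least material condition)
NO-GO = 75.1 + 0.108 = 75.208
spread = NO-GO - GO = 75.208 - 74.796 = 0.4120

0.4120


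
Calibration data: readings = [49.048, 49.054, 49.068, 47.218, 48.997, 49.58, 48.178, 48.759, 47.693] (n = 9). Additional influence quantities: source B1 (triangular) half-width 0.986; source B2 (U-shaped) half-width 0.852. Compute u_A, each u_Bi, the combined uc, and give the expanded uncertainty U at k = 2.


mean = (49.048 + 49.054 + 49.068 + 47.218 + 48.997 + 49.58 + 48.178 + 48.759 + 47.693) / 9 = 48.62166667
s = sqrt(sum((x - mean)^2)/(n-1)) = 0.76449052
u_A = s / sqrt(n) = 0.76449052 / sqrt(9) = 0.25483017
u_B1 = 0.986 / sqrt(6) = 0.40253281
u_B2 = 0.852 / sqrt(2) = 0.60245498
uc = sqrt(0.25483017^2 + 0.40253281^2 + 0.60245498^2) = 0.7680645
U = k * uc = 2 * 0.7680645
U = 1.5361

1.5361


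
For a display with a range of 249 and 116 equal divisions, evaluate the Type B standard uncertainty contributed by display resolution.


resolution = range / divisions
resolution = 249 / 116 = 2.1465517
u_res = resolution / (2*sqrt(3))
u_res = 2.1465517 / 3.4641016
u_res = 0.6197

0.6197


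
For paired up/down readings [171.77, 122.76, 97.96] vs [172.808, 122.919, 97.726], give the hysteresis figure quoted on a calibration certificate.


|171.77 - 172.808| = 1.0380
|122.76 - 122.919| = 0.1590
|97.96 - 97.726| = 0.2340
hysteresis = max(diffs) = 1.0380

1.0380


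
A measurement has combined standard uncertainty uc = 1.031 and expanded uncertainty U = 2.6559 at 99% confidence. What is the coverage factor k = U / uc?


k = U / uc
k = 2.6559 / 1.031
k = 2.576

2.576


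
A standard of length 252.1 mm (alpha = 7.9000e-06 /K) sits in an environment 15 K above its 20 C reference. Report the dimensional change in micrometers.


dL = L * alpha * dT
= 252.1 * 7.9000e-06 * 15
= 0.0298739 mm
dL_um = 0.0298739 * 1000 = 29.8739 um

29.8739


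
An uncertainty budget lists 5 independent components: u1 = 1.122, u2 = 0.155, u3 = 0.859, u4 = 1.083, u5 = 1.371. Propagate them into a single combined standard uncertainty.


uc = sqrt(1.122^2 + 0.155^2 + 0.859^2 + 1.083^2 + 1.371^2)
uc = sqrt(5.07332)
uc = 2.2524

2.2524


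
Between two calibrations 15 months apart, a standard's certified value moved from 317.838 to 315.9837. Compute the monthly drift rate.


rate = (v2 - v1) / months
= (315.9837 - 317.838) / 15
= -1.8543 / 15
= -0.1236

-0.1236


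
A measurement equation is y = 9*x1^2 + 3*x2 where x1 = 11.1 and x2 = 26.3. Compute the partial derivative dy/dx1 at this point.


y = 9*x1^2 + 3*x2
dy/dx1 = 2*9*x1
Evaluate at x1 = 11.1: c1 = 18 * 11.1
c1 = 199.8000

199.8000


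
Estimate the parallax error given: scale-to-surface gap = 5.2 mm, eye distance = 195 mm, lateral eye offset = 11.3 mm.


error = h * offset / d
= 5.2 * 11.3 / 195
= 0.3013

0.3013


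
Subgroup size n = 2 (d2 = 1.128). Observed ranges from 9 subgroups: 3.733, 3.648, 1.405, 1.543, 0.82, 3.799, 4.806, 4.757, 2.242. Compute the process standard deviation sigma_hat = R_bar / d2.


R_bar = (3.733 + 3.648 + 1.405 + 1.543 + 0.82 + 3.799 + 4.806 + 4.757 + 2.242) / 9
R_bar = 26.753 / 9 = 2.9725556
sigma_hat = R_bar / d2 = 2.9725556 / 1.128 = 2.6352

2.6352


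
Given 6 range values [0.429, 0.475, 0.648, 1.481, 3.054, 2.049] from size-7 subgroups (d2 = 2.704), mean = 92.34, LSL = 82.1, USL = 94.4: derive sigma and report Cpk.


R_bar = (0.429 + 0.475 + 0.648 + 1.481 + 3.054 + 2.049) / 6 = 1.356
sigma = R_bar / d2 = 1.356 / 2.704 = 0.50147929
Cp = (USL - LSL)/(6*sigma) = (94.4 - 82.1)/(6*0.50147929) = 4.0879
Cpu = (94.4 - 92.34)/(3*0.50147929) = 1.3693
Cpl = (92.34 - 82.1)/(3*0.50147929) = 6.8065
Cpk = min(Cpu, Cpl) = 1.3693

1.3693


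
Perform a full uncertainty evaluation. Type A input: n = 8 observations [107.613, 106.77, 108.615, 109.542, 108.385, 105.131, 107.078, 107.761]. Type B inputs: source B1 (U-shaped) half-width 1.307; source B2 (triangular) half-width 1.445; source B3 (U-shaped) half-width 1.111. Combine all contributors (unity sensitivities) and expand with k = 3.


mean = (107.613 + 106.77 + 108.615 + 109.542 + 108.385 + 105.131 + 107.078 + 107.761) / 8 = 107.611875
s = sqrt(sum((x - mean)^2)/(n-1)) = 1.3363127
u_A = s / sqrt(n) = 1.3363127 / sqrt(8) = 0.47245789
u_B1 = 1.307 / sqrt(2) = 0.92418856
u_B2 = 1.445 / sqrt(6) = 0.58991878
u_B3 = 1.111 / sqrt(2) = 0.78559563
uc = sqrt(0.47245789^2 + 0.92418856^2 + 0.58991878^2 + 0.78559563^2) = 1.4291626
U = k * uc = 3 * 1.4291626
U = 4.2875

4.2875


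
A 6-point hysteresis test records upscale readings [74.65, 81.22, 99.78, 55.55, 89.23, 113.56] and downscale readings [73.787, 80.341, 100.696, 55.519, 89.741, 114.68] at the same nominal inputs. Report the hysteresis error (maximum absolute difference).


|74.65 - 73.787| = 0.8630
|81.22 - 80.341| = 0.8790
|99.78 - 100.696| = 0.9160
|55.55 - 55.519| = 0.0310
|89.23 - 89.741| = 0.5110
|113.56 - 114.68| = 1.1200
hysteresis = max(diffs) = 1.1200

1.1200


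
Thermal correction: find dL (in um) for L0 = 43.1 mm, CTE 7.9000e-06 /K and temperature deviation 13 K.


dL = L * alpha * dT
= 43.1 * 7.9000e-06 * 13
= 0.0044264 mm
dL_um = 0.0044264 * 1000 = 4.4264 um

4.4264


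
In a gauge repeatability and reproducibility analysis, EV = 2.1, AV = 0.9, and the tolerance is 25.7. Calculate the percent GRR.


GRR = sqrt(EV^2 + AV^2) = sqrt(2.1^2 + 0.9^2) = 2.2847319
%GRR = GRR / tol * 100 = 2.2847319 / 25.7 * 100
%GRR = 8.8900

8.8900


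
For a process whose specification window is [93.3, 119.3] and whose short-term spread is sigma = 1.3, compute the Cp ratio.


Cp = (USL - LSL) / (6 * sigma)
= (119.3 - 93.3) / (6 * 1.3)
= 26.0000 / 7.8000
= 3.3333

3.3333


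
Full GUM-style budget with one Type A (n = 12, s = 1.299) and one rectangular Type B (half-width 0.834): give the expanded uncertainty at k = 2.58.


u_A = s / sqrt(n) = 1.299 / sqrt(12) = 0.374989
u_B = half_width / sqrt(3) = 0.834 / sqrt(3) = 0.48151012
uc = sqrt(u_A^2 + u_B^2) = sqrt(0.374989^2 + 0.48151012^2) = 0.61030218
U = k * uc = 2.58 * 0.61030218
U = 1.5746

1.5746


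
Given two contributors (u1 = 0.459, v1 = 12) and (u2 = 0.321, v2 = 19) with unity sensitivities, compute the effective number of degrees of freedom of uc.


uc = sqrt(u1^2 + u2^2) = sqrt(0.459^2 + 0.321^2) = 0.56010892
v_eff = uc^4 / (u1^4/v1 + u2^4/v2)
= 0.56010892^4 / (0.459^4/12 + 0.321^4/19)
= 0.098421495 / 0.0042576867
v_eff = 23.1162

23.1162


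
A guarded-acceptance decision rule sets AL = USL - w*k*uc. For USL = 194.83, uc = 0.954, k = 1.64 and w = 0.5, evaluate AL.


U = k * uc = 1.64 * 0.954 = 1.56456
guard band g = w * U = 0.5 * 1.56456 = 0.78228
AL = USL - g = 194.83 - 0.78228
AL = 194.0477

194.0477


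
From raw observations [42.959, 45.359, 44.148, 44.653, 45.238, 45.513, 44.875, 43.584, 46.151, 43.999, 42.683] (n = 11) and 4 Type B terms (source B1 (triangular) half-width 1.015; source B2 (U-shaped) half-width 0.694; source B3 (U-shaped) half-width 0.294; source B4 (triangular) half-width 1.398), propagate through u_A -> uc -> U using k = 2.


mean = (42.959 + 45.359 + 44.148 + 44.653 + 45.238 + 45.513 + 44.875 + 43.584 + 46.151 + 43.999 + 42.683) / 11 = 44.46927273
s = sqrt(sum((x - mean)^2)/(n-1)) = 1.099012
u_A = s / sqrt(n) = 1.099012 / sqrt(11) = 0.33136459
u_B1 = 1.015 / sqrt(6) = 0.41437201
u_B2 = 0.694 / sqrt(2) = 0.49073211
u_B3 = 0.294 / sqrt(2) = 0.20788939
u_B4 = 1.398 / sqrt(6) = 0.57073111
uc = sqrt(0.33136459^2 + 0.41437201^2 + 0.49073211^2 + 0.20788939^2 + 0.57073111^2) = 0.9440745
U = k * uc = 2 * 0.9440745
U = 1.8881

1.8881


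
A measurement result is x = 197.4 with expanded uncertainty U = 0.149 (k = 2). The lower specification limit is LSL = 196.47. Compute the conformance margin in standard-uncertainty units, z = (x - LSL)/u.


u = U / k = 0.149 / 2 = 0.0745
margin = |LSL - x| = |196.47 - 197.4| = 0.93
z = margin / u = 0.93 / 0.0745
z = 12.4832

12.4832


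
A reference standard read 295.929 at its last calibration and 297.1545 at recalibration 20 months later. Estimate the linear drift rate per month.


rate = (v2 - v1) / months
= (297.1545 - 295.929) / 20
= 1.2255 / 20
= 0.0613

0.0613


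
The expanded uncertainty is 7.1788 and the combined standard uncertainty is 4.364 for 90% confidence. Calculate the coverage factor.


k = U / uc
k = 7.1788 / 4.364
k = 1.645

1.645


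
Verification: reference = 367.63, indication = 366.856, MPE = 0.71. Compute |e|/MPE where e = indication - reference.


e = indication - reference = 366.856 - 367.63 = -0.7740
|e| = 0.7740
ratio = |e| / MPE = 0.7740 / 0.71
ratio = 1.0901

1.0901


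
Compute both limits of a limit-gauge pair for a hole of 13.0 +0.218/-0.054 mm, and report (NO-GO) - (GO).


GO = nominal - lower_tol (smallest hole = maximum material condition)
GO = 13.0 - 0.054 = 12.946
NO-GO = nominal + upper_tol (largest hole = least material condition)
NO-GO = 13.0 + 0.218 = 13.218
spread = NO-GO - GO = 13.218 - 12.946 = 0.2720

0.2720


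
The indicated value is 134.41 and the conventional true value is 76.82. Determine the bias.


Systematic error = measured - true
= 134.41 - 76.82
= 57.5900

57.5900


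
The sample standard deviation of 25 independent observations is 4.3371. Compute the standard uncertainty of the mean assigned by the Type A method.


u_A = s / sqrt(n)
u_A = 4.3371 / sqrt(25)
u_A = 4.3371 / 5
u_A = 0.8674

0.8674


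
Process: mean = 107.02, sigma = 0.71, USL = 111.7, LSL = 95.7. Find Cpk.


Cpu = (USL - mean) / (3*sigma) = (111.7 - 107.02) / (3*0.71) = 2.1972
Cpl = (mean - LSL) / (3*sigma) = (107.02 - 95.7) / (3*0.71) = 5.3146
Cpk = min(Cpu, Cpl) = 2.1972

2.1972


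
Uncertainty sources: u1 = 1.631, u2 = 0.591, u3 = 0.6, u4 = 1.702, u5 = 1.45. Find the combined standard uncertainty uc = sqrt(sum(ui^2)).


uc = sqrt(1.631^2 + 0.591^2 + 0.6^2 + 1.702^2 + 1.45^2)
uc = sqrt(8.368746)
uc = 2.8929

2.8929


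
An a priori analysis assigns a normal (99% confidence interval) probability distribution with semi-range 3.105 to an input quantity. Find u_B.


u_B = half_width / 2.576
u_B = 3.105 / 2.576
u_B = 1.2054

1.2054


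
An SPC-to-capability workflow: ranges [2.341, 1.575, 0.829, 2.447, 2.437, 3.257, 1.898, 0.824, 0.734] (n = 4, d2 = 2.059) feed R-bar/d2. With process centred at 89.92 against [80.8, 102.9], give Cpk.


R_bar = (2.341 + 1.575 + 0.829 + 2.447 + 2.437 + 3.257 + 1.898 + 0.824 + 0.734) / 9 = 1.8157778
sigma = R_bar / d2 = 1.8157778 / 2.059 = 0.88187363
Cp = (USL - LSL)/(6*sigma) = (102.9 - 80.8)/(6*0.88187363) = 4.1767
Cpu = (102.9 - 89.92)/(3*0.88187363) = 4.9062
Cpl = (89.92 - 80.8)/(3*0.88187363) = 3.4472
Cpk = min(Cpu, Cpl) = 3.4472

3.4472


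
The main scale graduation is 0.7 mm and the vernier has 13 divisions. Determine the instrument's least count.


LC = MSD / n_div
= 0.7 / 13
= 0.0538

0.0538


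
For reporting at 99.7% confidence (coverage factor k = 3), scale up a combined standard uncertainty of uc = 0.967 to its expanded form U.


U = k * uc
U = 3 * 0.967
U = 2.9010

2.9010


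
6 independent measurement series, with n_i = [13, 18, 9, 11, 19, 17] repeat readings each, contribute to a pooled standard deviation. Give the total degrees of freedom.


nu = sum_i (n_i - 1)
nu = ((13 - 1) + (18 - 1) + (9 - 1) + (11 - 1) + (19 - 1) + (17 - 1))
nu = 12 + 17 + 8 + 10 + 18 + 16
nu = 81

81


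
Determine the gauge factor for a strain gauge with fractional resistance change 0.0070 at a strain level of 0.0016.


GF = (dR/R) / epsilon
= 0.0070 / 0.0016
= 4.3750

4.3750


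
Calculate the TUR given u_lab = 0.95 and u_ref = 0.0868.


TUR = u_lab / u_ref
= 0.95 / 0.0868
= 10.9447

10.9447


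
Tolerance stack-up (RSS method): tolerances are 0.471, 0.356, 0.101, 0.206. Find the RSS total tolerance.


RSS = sqrt(0.471^2 + 0.356^2 + 0.101^2 + 0.206^2)
= sqrt(0.401214)
= 0.6334

0.6334


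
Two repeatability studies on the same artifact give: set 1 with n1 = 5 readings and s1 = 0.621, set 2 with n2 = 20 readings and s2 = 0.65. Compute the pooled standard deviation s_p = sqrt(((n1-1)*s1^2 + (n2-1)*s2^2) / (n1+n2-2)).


s_p = sqrt(((n1-1)*s1^2 + (n2-1)*s2^2) / (n1+n2-2))
numerator = (5-1)*0.621^2 + (20-1)*0.65^2 = 1.542564 + 8.0275 = 9.570064
denominator = 5 + 20 - 2 = 23
s_p^2 = 9.570064 / 23 = 0.41608974
s_p = sqrt(0.41608974) = 0.6451

0.6451


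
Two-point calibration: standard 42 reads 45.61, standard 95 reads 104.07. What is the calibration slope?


slope = (y2 - y1) / (x2 - x1)
= (104.07 - 45.61) / (95 - 42)
= 58.4600 / 53
= 1.1030

1.1030


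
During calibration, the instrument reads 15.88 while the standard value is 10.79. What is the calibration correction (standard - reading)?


Correction = standard - reading
= 10.79 - 15.88
= -5.0900

-5.0900


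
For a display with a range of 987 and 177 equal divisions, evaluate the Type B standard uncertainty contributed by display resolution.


resolution = range / divisions
resolution = 987 / 177 = 5.5762712
u_res = resolution / (2*sqrt(3))
u_res = 5.5762712 / 3.4641016
u_res = 1.6097

1.6097


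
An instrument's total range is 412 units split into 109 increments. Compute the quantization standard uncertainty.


resolution = range / divisions
resolution = 412 / 109 = 3.7798165
u_res = resolution / (2*sqrt(3))
u_res = 3.7798165 / 3.4641016
u_res = 1.0911

1.0911


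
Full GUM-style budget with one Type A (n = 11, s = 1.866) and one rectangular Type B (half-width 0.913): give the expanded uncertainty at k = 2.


u_A = s / sqrt(n) = 1.866 / sqrt(11) = 0.56262017
u_B = half_width / sqrt(3) = 0.913 / sqrt(3) = 0.5271208
uc = sqrt(u_A^2 + u_B^2) = sqrt(0.56262017^2 + 0.5271208^2) = 0.77097198
U = k * uc = 2 * 0.77097198
U = 1.5419

1.5419


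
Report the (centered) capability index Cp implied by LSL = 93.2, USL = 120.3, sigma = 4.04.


Cp = (USL - LSL) / (6 * sigma)
= (120.3 - 93.2) / (6 * 4.04)
= 27.1000 / 24.2400
= 1.1180

1.1180


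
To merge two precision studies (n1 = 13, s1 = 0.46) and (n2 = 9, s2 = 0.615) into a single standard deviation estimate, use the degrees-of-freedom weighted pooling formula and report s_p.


s_p = sqrt(((n1-1)*s1^2 + (n2-1)*s2^2) / (n1+n2-2))
numerator = (13-1)*0.46^2 + (9-1)*0.615^2 = 2.5392 + 3.0258 = 5.565
denominator = 13 + 9 - 2 = 20
s_p^2 = 5.565 / 20 = 0.27825
s_p = sqrt(0.27825) = 0.5275

0.5275


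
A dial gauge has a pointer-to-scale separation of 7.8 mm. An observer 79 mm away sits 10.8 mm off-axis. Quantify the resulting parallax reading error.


error = h * offset / d
= 7.8 * 10.8 / 79
= 1.0663

1.0663


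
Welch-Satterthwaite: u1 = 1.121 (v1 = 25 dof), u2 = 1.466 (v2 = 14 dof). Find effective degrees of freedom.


uc = sqrt(u1^2 + u2^2) = sqrt(1.121^2 + 1.466^2) = 1.8454802
v_eff = uc^4 / (u1^4/v1 + u2^4/v2)
= 1.8454802^4 / (1.121^4/25 + 1.466^4/14)
= 11.599454 / 0.39308526
v_eff = 29.5087

29.5087


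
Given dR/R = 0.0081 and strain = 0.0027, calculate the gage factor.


GF = (dR/R) / epsilon
= 0.0081 / 0.0027
= 3.0000

3.0000


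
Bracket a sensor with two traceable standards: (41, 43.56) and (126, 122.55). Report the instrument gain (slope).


slope = (y2 - y1) / (x2 - x1)
= (122.55 - 43.56) / (126 - 41)
= 78.9900 / 85
= 0.9293

0.9293


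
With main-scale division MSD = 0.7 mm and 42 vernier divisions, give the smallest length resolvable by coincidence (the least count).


LC = MSD / n_div
= 0.7 / 42
= 0.0167

0.0167


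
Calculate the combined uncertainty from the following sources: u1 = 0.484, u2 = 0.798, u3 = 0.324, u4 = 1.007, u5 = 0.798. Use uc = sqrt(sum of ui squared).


uc = sqrt(0.484^2 + 0.798^2 + 0.324^2 + 1.007^2 + 0.798^2)
uc = sqrt(2.626889)
uc = 1.6208

1.6208


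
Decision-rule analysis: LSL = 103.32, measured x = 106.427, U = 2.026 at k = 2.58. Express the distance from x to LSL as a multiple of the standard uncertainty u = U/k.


u = U / k = 2.026 / 2.58 = 0.78527132
margin = |LSL - x| = |103.32 - 106.427| = 3.107
z = margin / u = 3.107 / 0.78527132
z = 3.9566

3.9566


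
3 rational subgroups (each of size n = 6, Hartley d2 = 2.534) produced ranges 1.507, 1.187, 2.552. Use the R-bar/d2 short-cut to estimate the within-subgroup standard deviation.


R_bar = (1.507 + 1.187 + 2.552) / 3
R_bar = 5.246 / 3 = 1.7486667
sigma_hat = R_bar / d2 = 1.7486667 / 2.534 = 0.6901

0.6901


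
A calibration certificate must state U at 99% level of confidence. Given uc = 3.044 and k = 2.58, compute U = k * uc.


U = k * uc
U = 2.58 * 3.044
U = 7.8535

7.8535


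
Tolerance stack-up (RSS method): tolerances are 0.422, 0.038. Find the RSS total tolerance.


RSS = sqrt(0.422^2 + 0.038^2)
= sqrt(0.179528)
= 0.4237

0.4237


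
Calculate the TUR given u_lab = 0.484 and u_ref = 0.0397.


TUR = u_lab / u_ref
= 0.484 / 0.0397
= 12.1914

12.1914


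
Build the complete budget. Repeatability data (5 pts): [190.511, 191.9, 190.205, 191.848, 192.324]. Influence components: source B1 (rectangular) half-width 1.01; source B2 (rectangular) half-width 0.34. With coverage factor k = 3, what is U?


mean = (190.511 + 191.9 + 190.205 + 191.848 + 192.324) / 5 = 191.3576
s = sqrt(sum((x - mean)^2)/(n-1)) = 0.9372616
u_A = s / sqrt(n) = 0.9372616 / sqrt(5) = 0.41915613
u_B1 = 1.01 / sqrt(3) = 0.58312377
u_B2 = 0.34 / sqrt(3) = 0.19629909
uc = sqrt(0.41915613^2 + 0.58312377^2 + 0.19629909^2) = 0.74448541
U = k * uc = 3 * 0.74448541
U = 2.2335

2.2335


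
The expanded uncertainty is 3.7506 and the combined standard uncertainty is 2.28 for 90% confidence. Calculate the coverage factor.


k = U / uc
k = 3.7506 / 2.28
k = 1.645

1.645


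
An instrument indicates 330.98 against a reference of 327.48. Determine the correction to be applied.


Correction = standard - reading
= 327.48 - 330.98
= -3.5000

-3.5000


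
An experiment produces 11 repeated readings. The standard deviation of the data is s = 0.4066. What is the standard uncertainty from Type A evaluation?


u_A = s / sqrt(n)
u_A = 0.4066 / sqrt(11)
u_A = 0.4066 / 3.3166248
u_A = 0.1226

0.1226


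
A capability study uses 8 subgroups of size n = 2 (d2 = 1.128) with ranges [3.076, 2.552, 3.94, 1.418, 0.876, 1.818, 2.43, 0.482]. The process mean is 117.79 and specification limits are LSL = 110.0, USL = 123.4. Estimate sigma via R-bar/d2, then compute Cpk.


R_bar = (3.076 + 2.552 + 3.94 + 1.418 + 0.876 + 1.818 + 2.43 + 0.482) / 8 = 2.074
sigma = R_bar / d2 = 2.074 / 1.128 = 1.8386525
Cp = (USL - LSL)/(6*sigma) = (123.4 - 110.0)/(6*1.8386525) = 1.2147
Cpu = (123.4 - 117.79)/(3*1.8386525) = 1.0170
Cpl = (117.79 - 110.0)/(3*1.8386525) = 1.4123
Cpk = min(Cpu, Cpl) = 1.0170

1.0170


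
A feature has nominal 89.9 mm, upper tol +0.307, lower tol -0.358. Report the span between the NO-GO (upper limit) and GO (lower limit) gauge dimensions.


GO = nominal - lower_tol (smallest hole = maximum material condition)
GO = 89.9 - 0.358 = 89.542
NO-GO = nominal + upper_tol (largest hole = least material condition)
NO-GO = 89.9 + 0.307 = 90.207
spread = NO-GO - GO = 90.207 - 89.542 = 0.6650

0.6650


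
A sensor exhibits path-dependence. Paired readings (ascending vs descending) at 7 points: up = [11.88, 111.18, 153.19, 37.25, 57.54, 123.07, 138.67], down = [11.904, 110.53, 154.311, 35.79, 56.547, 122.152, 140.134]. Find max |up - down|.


|11.88 - 11.904| = 0.0240
|111.18 - 110.53| = 0.6500
|153.19 - 154.311| = 1.1210
|37.25 - 35.79| = 1.4600
|57.54 - 56.547| = 0.9930
|123.07 - 122.152| = 0.9180
|138.67 - 140.134| = 1.4640
hysteresis = max(diffs) = 1.4640

1.4640


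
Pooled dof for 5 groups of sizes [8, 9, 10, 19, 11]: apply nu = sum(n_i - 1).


nu = sum_i (n_i - 1)
nu = ((8 - 1) + (9 - 1) + (10 - 1) + (19 - 1) + (11 - 1))
nu = 7 + 8 + 9 + 18 + 10
nu = 52

52


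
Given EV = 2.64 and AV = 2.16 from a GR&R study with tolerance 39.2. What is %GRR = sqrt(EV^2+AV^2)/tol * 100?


GRR = sqrt(EV^2 + AV^2) = sqrt(2.64^2 + 2.16^2) = 3.4110409
%GRR = GRR / tol * 100 = 3.4110409 / 39.2 * 100
%GRR = 8.7016

8.7016


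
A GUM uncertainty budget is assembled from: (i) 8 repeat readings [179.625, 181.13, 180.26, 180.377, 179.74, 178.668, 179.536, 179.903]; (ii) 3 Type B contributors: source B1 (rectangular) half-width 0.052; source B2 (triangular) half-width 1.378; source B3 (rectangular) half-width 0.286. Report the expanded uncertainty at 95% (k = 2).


mean = (179.625 + 181.13 + 180.26 + 180.377 + 179.74 + 178.668 + 179.536 + 179.903) / 8 = 179.904875
s = sqrt(sum((x - mean)^2)/(n-1)) = 0.71926479
u_A = s / sqrt(n) = 0.71926479 / sqrt(8) = 0.25429851
u_B1 = 0.052 / sqrt(3) = 0.030022214
u_B2 = 1.378 / sqrt(6) = 0.56256614
u_B3 = 0.286 / sqrt(3) = 0.16512218
uc = sqrt(0.25429851^2 + 0.030022214^2 + 0.56256614^2 + 0.16512218^2) = 0.63977735
U = k * uc = 2 * 0.63977735
U = 1.2796

1.2796


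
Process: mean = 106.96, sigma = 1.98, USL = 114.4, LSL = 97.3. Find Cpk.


Cpu = (USL - mean) / (3*sigma) = (114.4 - 106.96) / (3*1.98) = 1.2525
Cpl = (mean - LSL) / (3*sigma) = (106.96 - 97.3) / (3*1.98) = 1.6263
Cpk = min(Cpu, Cpl) = 1.2525

1.2525


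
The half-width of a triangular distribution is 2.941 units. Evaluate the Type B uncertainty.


u_B = half_width / sqrt(6)
u_B = 2.941 / 2.4494897
u_B = 1.2007

1.2007


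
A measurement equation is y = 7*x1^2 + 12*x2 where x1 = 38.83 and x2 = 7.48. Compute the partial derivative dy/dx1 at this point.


y = 7*x1^2 + 12*x2
dy/dx1 = 2*7*x1
Evaluate at x1 = 38.83: c1 = 14 * 38.83
c1 = 543.6200

543.6200


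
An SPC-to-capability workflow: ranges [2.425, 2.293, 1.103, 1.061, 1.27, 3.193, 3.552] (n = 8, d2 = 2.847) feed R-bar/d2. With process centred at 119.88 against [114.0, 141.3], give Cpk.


R_bar = (2.425 + 2.293 + 1.103 + 1.061 + 1.27 + 3.193 + 3.552) / 7 = 2.1281429
sigma = R_bar / d2 = 2.1281429 / 2.847 = 0.74750365
Cp = (USL - LSL)/(6*sigma) = (141.3 - 114.0)/(6*0.74750365) = 6.0869
Cpu = (141.3 - 119.88)/(3*0.74750365) = 9.5518
Cpl = (119.88 - 114.0)/(3*0.74750365) = 2.6221
Cpk = min(Cpu, Cpl) = 2.6221

2.6221
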